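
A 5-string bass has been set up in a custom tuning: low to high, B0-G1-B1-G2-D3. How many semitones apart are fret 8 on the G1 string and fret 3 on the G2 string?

7 semitones

G1 at fret 8 → D♯2 (MIDI 39); G2 at fret 3 → A♯2 (MIDI 46).
39 − 46 = -7, so the two pitches are 7 semitones apart, with A♯2 the higher.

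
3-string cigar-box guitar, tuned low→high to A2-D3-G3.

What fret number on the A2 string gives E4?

E4 is 19 semitones above the open A2 (A–Bb–B–C–…–D–Eb–E), so it sits at fret 19.

19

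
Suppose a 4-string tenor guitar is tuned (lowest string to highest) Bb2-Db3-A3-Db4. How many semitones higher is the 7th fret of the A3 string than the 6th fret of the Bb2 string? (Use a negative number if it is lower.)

12 semitones

A3 at fret 7 → E4 (MIDI 64); Bb2 at fret 6 → E3 (MIDI 52).
64 − 52 = 12, so the two pitches are 12 semitones apart.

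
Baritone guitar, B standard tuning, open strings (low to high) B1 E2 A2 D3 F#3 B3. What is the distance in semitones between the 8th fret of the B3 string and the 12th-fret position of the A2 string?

B3 at fret 8 → G4 (MIDI 67); A2 at fret 12 → A3 (MIDI 57).
67 − 57 = 10, so the two pitches are 10 semitones apart, with G4 the higher.

10 semitones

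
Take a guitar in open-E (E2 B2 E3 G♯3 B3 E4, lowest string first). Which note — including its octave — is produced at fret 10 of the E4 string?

E4 is MIDI 64. Adding 10 gives 74, which is D5.

D5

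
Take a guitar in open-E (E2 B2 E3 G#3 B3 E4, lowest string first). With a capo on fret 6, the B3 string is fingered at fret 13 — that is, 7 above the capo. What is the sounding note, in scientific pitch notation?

The capo raises the open B3 by 6 semitones to F4; fretting 7 more gives B3 + 6 + 7 = B3 + 13 semitones = C5.

C5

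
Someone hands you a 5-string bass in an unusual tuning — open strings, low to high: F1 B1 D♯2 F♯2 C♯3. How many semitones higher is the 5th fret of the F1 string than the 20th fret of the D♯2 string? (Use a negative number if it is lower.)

F1 at fret 5 → A♯1 (MIDI 34); D♯2 at fret 20 → B3 (MIDI 59).
34 − 59 = -25, so the two pitches are 25 semitones apart.

-25 semitones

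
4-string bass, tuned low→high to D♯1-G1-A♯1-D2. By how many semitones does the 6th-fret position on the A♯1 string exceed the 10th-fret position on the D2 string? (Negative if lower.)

-8 semitones

A♯1 at fret 6 → E2 (MIDI 40); D2 at fret 10 → C3 (MIDI 48).
40 − 48 = -8, so the two pitches are 8 semitones apart.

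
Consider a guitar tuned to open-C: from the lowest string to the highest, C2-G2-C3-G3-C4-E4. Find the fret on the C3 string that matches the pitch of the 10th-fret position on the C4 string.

22

C4 at fret 10 is C4 + 10 semitones = A#4.
The open C3 string is 12 semitones below the open C4, so the same pitch on the C3 string lies at fret 10 + 12 = 22.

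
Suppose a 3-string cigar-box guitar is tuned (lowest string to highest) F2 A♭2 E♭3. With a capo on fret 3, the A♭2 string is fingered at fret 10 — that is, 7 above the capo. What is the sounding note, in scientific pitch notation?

G♭3

The capo raises the open A♭2 by 3 semitones to B2; fretting 7 more gives A♭2 + 3 + 7 = A♭2 + 10 semitones = G♭3.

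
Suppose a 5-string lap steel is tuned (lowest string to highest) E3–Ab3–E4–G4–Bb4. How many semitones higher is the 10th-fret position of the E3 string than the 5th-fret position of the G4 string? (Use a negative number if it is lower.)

-10 semitones

E3 at fret 10 → D4 (MIDI 62); G4 at fret 5 → C5 (MIDI 72).
62 − 72 = -10, so the two pitches are 10 semitones apart.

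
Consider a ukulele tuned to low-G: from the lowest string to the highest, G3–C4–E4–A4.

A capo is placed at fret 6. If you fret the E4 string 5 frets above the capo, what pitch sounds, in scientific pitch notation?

The capo raises the open E4 by 6 semitones to A♯4; fretting 5 more gives E4 + 6 + 5 = E4 + 11 semitones = D♯5.

D♯5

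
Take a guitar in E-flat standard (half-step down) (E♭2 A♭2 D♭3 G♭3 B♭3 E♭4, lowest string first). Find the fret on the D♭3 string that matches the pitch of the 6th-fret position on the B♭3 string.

Fret 6 on B♭3 is MIDI 58 + 6 = 64 (E4). On the D♭3 string (open MIDI 49), that pitch is 64 − 49 = fret 15.

15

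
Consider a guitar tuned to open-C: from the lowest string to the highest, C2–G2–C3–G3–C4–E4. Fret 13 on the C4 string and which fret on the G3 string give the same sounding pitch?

18

C4 at fret 13 is C4 + 13 semitones = C♯5.
The open G3 string is 5 semitones below the open C4, so the same pitch on the G3 string lies at fret 13 + 5 = 18.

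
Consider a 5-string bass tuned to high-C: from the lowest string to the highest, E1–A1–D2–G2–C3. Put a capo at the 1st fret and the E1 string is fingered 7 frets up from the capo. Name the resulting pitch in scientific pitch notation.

C2

The capo raises the open E1 by 1 semitone to F1; fretting 7 more gives E1 + 1 + 7 = E1 + 8 semitones = C2.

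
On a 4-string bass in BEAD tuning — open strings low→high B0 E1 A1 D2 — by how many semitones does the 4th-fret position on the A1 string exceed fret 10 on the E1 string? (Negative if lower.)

A1 at fret 4 → C#2 (MIDI 37); E1 at fret 10 → D2 (MIDI 38).
37 − 38 = -1, so the two pitches are 1 semitone apart.

-1 semitone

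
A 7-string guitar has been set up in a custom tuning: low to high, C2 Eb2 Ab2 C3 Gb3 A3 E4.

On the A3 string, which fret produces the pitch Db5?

16

Db5 is 16 semitones above the open A3 (A–Bb–B–C–…–B–C–Db), so it sits at fret 16.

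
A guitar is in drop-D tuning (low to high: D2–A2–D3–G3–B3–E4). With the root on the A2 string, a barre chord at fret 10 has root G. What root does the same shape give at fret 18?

Moving from fret 10 to fret 18 shifts the root by 8 semitones.
G up 8 semitones is D#.

D#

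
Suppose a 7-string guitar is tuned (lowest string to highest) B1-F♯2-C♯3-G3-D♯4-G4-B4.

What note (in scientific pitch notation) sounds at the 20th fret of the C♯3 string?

The open C♯3 string plus 20 semitones: C#–D–D#–E–…–G–G#–A.
The walk passes from B into C once, so the octave number goes from 3 to 4.

A4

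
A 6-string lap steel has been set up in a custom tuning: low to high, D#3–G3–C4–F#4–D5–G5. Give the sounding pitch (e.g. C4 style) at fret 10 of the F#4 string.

Each fret is one semitone, so F#4 + 10 = E5.

E5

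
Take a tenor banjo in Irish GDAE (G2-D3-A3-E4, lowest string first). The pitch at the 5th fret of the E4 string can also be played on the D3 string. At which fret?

19

E4 at fret 5 is E4 + 5 semitones = A4.
The open D3 string is 14 semitones below the open E4, so the same pitch on the D3 string lies at fret 5 + 14 = 19.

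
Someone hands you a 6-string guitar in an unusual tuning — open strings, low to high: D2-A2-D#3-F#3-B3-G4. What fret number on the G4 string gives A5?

A5 is 14 semitones above the open G4 (G–G#–A–A#–…–G–G#–A), so it sits at fret 14.

14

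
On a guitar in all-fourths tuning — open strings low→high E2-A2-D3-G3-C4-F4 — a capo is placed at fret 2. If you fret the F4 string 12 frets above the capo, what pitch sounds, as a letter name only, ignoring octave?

The capo raises the open F4 by 2 semitones to G4; fretting 12 more gives F4 + 2 + 12 = F4 + 14 semitones, landing on G.

G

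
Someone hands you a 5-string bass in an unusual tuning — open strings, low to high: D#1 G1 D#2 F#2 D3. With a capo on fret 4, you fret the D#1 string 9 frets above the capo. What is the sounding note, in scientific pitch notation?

E2

The capo raises the open D#1 by 4 semitones to G1; fretting 9 more gives D#1 + 4 + 9 = D#1 + 13 semitones = E2.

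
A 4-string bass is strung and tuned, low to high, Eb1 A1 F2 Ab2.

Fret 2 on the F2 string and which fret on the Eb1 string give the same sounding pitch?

F2 at fret 2 is F2 + 2 semitones = G2.
The open Eb1 string is 14 semitones below the open F2, so the same pitch on the Eb1 string lies at fret 2 + 14 = 16.

16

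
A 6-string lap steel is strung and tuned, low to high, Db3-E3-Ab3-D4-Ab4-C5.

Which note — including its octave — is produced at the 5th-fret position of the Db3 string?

Gb3

Each fret is one semitone, so Db3 + 5 = Gb3.
(Equivalently spelled F#3.)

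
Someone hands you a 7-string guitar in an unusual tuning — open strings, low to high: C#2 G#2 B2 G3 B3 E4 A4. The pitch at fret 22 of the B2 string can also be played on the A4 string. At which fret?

0

Fret 22 on B2 is MIDI 47 + 22 = 69 (A4). On the A4 string (open MIDI 69), that pitch is 69 − 69 = fret 0.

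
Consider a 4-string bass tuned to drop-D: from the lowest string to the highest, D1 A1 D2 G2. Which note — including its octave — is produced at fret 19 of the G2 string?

Each fret is one semitone, so G2 + 19 = D4.

D4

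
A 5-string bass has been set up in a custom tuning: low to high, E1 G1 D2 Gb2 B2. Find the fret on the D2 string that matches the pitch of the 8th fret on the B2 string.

Fret 8 on B2 is MIDI 47 + 8 = 55 (G3). On the D2 string (open MIDI 38), that pitch is 55 − 38 = fret 17.

17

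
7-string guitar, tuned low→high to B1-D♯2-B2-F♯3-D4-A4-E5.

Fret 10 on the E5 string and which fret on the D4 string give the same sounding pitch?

24

Fret 10 on E5 is MIDI 76 + 10 = 86 (D6). On the D4 string (open MIDI 62), that pitch is 86 − 62 = fret 24.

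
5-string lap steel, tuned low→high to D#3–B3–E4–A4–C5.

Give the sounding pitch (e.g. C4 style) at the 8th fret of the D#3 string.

The open D#3 string plus 8 semitones: D#–E–F–F#–G–G#–A–A#–B.
No B→C boundary is crossed, so the octave stays at 3.

B3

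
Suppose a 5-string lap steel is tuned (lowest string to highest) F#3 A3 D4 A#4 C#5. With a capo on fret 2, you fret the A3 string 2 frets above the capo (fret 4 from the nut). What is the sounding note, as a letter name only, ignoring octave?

C#

The capo raises the open A3 by 2 semitones to B3; fretting 2 more gives A3 + 2 + 2 = A3 + 4 semitones, landing on C#.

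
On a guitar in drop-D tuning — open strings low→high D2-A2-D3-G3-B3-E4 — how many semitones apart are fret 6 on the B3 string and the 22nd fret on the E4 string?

B3 at fret 6 → F4 (MIDI 65); E4 at fret 22 → D6 (MIDI 86).
65 − 86 = -21, so the two pitches are 21 semitones apart, with D6 the higher.

21 semitones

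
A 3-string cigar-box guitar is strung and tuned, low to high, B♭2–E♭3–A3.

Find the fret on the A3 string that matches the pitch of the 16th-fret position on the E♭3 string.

10

E♭3 at fret 16 is E♭3 + 16 semitones = G4.
The open A3 string is 6 semitones above the open E♭3, so the same pitch on the A3 string lies at fret 16 − 6 = 10.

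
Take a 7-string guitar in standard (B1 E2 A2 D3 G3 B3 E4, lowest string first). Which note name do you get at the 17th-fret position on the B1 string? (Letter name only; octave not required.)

The open B1 string plus 17 semitones: B–C–C#–D–…–D–D#–E.

E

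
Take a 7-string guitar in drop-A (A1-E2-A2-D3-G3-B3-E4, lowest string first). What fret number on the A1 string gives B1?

B1 is 2 semitones above the open A1 (A–A#–B), so it sits at fret 2.

2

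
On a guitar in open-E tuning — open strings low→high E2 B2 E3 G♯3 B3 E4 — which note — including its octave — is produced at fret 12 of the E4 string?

The open E4 string plus 12 semitones: E–F–F#–G–…–D–D#–E.
The walk passes from B into C once, so the octave number goes from 4 to 5.

E5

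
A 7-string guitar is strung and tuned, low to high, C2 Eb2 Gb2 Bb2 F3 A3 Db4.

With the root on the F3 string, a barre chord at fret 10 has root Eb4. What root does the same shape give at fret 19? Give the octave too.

Moving from fret 10 to fret 19 shifts the root by 9 semitones.
Eb4 up 9 semitones is C5.

C5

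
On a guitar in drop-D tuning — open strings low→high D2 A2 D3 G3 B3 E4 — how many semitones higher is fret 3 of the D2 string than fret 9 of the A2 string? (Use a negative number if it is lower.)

D2 at fret 3 → F2 (MIDI 41); A2 at fret 9 → F#3 (MIDI 54).
41 − 54 = -13, so the two pitches are 13 semitones apart.

-13 semitones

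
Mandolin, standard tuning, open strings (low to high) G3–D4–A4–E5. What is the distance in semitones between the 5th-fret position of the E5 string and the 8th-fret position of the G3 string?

E5 at fret 5 → A5 (MIDI 81); G3 at fret 8 → D♯4 (MIDI 63).
81 − 63 = 18, so the two pitches are 18 semitones apart, with A5 the higher.

18 semitones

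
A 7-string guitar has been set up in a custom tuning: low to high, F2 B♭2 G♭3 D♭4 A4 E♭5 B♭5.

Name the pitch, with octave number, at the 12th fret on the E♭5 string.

E♭6

The open E♭5 string plus 12 semitones: Eb–E–F–Gb–…–Db–D–Eb.
The walk passes from B into C once, so the octave number goes from 5 to 6.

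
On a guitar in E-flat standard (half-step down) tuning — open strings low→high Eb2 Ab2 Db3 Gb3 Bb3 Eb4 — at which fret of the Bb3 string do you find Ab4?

Ab4 is 10 semitones above the open Bb3 (Bb–B–C–Db–…–Gb–G–Ab), so it sits at fret 10.

10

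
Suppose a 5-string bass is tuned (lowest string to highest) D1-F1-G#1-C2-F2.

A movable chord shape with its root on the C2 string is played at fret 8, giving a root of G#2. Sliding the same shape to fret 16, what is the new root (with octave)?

Moving from fret 8 to fret 16 shifts the root by 8 semitones.
G#2 up 8 semitones is E3.

E3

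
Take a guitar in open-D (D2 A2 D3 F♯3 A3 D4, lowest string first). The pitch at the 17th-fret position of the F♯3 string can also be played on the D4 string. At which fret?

Fret 17 on F♯3 is MIDI 54 + 17 = 71 (B4). On the D4 string (open MIDI 62), that pitch is 71 − 62 = fret 9.

9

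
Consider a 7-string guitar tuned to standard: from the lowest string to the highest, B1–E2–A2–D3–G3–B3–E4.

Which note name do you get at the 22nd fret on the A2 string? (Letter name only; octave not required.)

Each fret is one semitone, so A2 + 22 = G.

G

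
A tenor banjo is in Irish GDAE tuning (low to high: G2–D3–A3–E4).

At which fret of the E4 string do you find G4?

3

G4 is 3 semitones above the open E4 (E–F–F#–G), so it sits at fret 3.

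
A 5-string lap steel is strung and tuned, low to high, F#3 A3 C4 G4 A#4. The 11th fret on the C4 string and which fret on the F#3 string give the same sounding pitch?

17

Fret 11 on C4 is MIDI 60 + 11 = 71 (B4). On the F#3 string (open MIDI 54), that pitch is 71 − 54 = fret 17.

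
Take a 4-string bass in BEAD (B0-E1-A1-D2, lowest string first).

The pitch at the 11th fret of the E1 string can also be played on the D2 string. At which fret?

1

E1 at fret 11 is E1 + 11 semitones = D♯2.
The open D2 string is 10 semitones above the open E1, so the same pitch on the D2 string lies at fret 11 − 10 = 1.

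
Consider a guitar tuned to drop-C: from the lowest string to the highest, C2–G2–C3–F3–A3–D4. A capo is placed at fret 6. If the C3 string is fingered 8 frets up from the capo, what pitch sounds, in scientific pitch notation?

The capo raises the open C3 by 6 semitones to F♯3; fretting 8 more gives C3 + 6 + 8 = C3 + 14 semitones = D4.

D4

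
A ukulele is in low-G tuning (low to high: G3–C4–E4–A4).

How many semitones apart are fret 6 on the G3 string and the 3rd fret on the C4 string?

2 semitones

G3 at fret 6 → C♯4 (MIDI 61); C4 at fret 3 → D♯4 (MIDI 63).
61 − 63 = -2, so the two pitches are 2 semitones apart, with D♯4 the higher.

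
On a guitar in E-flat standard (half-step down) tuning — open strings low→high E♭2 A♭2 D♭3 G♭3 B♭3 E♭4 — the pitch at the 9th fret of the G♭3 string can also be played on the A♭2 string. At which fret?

19

Fret 9 on G♭3 is MIDI 54 + 9 = 63 (E♭4). On the A♭2 string (open MIDI 44), that pitch is 63 − 44 = fret 19.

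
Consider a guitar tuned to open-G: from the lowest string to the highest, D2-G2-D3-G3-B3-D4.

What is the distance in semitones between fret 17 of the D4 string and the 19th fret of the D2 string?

22 semitones

D4 at fret 17 → G5 (MIDI 79); D2 at fret 19 → A3 (MIDI 57).
79 − 57 = 22, so the two pitches are 22 semitones apart, with G5 the higher.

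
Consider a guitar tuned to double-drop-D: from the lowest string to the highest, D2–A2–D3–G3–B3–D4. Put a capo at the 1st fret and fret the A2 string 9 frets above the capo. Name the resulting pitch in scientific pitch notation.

G3

The capo raises the open A2 by 1 semitone to A#2; fretting 9 more gives A2 + 1 + 9 = A2 + 10 semitones = G3.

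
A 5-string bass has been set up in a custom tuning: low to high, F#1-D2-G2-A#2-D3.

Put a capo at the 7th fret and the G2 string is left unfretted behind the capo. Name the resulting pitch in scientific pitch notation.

The capo raises the open G2 by 7 semitones to D3; fretting 0 more gives G2 + 7 + 0 = G2 + 7 semitones = D3.

D3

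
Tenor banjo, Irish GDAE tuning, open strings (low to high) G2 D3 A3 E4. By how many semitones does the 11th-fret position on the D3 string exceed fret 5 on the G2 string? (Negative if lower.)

13 semitones

D3 at fret 11 → C#4 (MIDI 61); G2 at fret 5 → C3 (MIDI 48).
61 − 48 = 13, so the two pitches are 13 semitones apart.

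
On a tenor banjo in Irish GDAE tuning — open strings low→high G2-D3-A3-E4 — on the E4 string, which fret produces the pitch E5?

12

E5 is 12 semitones above the open E4 (E–F–F#–G–…–D–D#–E), so it sits at fret 12.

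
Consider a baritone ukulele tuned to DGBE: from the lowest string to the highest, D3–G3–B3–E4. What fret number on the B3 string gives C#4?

2

C#4 is 2 semitones above the open B3 (B–C–C#), so it sits at fret 2.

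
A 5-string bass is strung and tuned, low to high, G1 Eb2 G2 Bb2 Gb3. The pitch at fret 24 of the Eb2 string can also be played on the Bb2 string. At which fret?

Fret 24 on Eb2 is MIDI 39 + 24 = 63 (Eb4). On the Bb2 string (open MIDI 46), that pitch is 63 − 46 = fret 17.

17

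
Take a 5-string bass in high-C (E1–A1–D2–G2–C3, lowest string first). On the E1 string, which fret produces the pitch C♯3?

21

C♯3 is 21 semitones above the open E1 (E–F–F#–G–…–B–C–C#), so it sits at fret 21.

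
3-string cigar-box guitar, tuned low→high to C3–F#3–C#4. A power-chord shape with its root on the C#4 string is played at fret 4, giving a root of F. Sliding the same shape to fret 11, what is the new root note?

C

Moving from fret 4 to fret 11 shifts the root by 7 semitones.
F up 7 semitones is C.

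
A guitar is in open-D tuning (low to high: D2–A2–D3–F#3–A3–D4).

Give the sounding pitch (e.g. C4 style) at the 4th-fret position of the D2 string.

Each fret is one semitone, so D2 + 4 = F#2.

F#2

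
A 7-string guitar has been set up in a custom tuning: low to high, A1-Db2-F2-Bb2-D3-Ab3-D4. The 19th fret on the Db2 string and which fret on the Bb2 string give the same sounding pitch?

10

Db2 at fret 19 is Db2 + 19 semitones = Ab3.
The open Bb2 string is 9 semitones above the open Db2, so the same pitch on the Bb2 string lies at fret 19 − 9 = 10.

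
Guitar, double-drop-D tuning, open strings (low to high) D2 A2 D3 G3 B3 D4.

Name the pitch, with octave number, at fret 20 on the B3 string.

The open B3 string plus 20 semitones: B–C–C#–D–…–F–F#–G.
The walk passes from B into C 2 times, so the octave number goes from 3 to 5.

G5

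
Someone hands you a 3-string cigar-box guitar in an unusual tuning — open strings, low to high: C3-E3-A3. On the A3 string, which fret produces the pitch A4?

12

A4 is 12 semitones above the open A3 (A–A#–B–C–…–G–G#–A), so it sits at fret 12.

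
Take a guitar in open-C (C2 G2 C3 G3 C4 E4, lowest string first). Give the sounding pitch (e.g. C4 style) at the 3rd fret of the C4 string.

D#4

C4 is MIDI 60. Adding 3 gives 63, which is D#4.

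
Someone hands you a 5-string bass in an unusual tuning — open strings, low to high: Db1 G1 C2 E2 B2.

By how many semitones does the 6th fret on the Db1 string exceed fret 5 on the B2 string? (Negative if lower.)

Db1 at fret 6 → G1 (MIDI 31); B2 at fret 5 → E3 (MIDI 52).
31 − 52 = -21, so the two pitches are 21 semitones apart.

-21 semitones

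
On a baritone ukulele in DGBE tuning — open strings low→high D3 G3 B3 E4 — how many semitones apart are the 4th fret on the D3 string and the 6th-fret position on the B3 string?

11 semitones

D3 at fret 4 → F#3 (MIDI 54); B3 at fret 6 → F4 (MIDI 65).
54 − 65 = -11, so the two pitches are 11 semitones apart, with F4 the higher.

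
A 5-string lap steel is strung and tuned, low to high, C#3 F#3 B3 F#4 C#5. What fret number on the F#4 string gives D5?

D5 is 8 semitones above the open F#4 (F#–G–G#–A–A#–B–C–C#–D), so it sits at fret 8.

8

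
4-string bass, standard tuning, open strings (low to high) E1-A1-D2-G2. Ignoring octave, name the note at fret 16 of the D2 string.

Each fret is one semitone, so D2 + 16 = F♯.

F♯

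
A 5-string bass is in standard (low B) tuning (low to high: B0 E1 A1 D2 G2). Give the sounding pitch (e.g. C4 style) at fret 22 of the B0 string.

B0 is MIDI 23. Adding 22 gives 45, which is A2.

A2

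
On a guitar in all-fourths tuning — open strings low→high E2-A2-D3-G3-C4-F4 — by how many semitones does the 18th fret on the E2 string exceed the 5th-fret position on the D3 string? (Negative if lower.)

E2 at fret 18 → A#3 (MIDI 58); D3 at fret 5 → G3 (MIDI 55).
58 − 55 = 3, so the two pitches are 3 semitones apart.

3 semitones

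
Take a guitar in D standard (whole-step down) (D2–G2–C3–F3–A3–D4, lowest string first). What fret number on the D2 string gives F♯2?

F♯2 is 4 semitones above the open D2 (D–D#–E–F–F#), so it sits at fret 4.

4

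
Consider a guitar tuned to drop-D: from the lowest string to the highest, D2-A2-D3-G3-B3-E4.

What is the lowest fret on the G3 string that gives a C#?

6

From G3, count semitones up the chromatic scale until reaching C#: G–G#–A–A#–B–C–C# — 6 steps.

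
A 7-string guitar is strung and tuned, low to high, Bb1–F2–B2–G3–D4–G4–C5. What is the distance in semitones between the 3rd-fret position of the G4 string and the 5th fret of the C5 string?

7 semitones

G4 at fret 3 → Bb4 (MIDI 70); C5 at fret 5 → F5 (MIDI 77).
70 − 77 = -7, so the two pitches are 7 semitones apart, with F5 the higher.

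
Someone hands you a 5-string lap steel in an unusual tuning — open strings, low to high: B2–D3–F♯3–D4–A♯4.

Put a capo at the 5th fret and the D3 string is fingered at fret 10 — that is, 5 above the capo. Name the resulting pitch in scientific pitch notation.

C4

The capo raises the open D3 by 5 semitones to G3; fretting 5 more gives D3 + 5 + 5 = D3 + 10 semitones = C4.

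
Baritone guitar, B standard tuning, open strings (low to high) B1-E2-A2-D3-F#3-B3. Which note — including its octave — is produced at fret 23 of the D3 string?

Each fret is one semitone, so D3 + 23 = C#5.
(Equivalently spelled Db5.)

C#5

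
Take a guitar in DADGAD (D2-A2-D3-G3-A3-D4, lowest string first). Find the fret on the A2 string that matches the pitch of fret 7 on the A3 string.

Fret 7 on A3 is MIDI 57 + 7 = 64 (E4). On the A2 string (open MIDI 45), that pitch is 64 − 45 = fret 19.

19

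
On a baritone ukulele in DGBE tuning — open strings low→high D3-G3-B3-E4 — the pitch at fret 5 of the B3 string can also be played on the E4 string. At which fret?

Fret 5 on B3 is MIDI 59 + 5 = 64 (E4). On the E4 string (open MIDI 64), that pitch is 64 − 64 = fret 0.

0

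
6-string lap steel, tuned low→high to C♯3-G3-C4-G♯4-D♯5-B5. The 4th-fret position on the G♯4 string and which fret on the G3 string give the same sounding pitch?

G♯4 at fret 4 is G♯4 + 4 semitones = C5.
The open G3 string is 13 semitones below the open G♯4, so the same pitch on the G3 string lies at fret 4 + 13 = 17.

17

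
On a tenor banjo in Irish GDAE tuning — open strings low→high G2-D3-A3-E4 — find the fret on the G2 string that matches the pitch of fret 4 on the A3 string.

Fret 4 on A3 is MIDI 57 + 4 = 61 (C♯4). On the G2 string (open MIDI 43), that pitch is 61 − 43 = fret 18.

18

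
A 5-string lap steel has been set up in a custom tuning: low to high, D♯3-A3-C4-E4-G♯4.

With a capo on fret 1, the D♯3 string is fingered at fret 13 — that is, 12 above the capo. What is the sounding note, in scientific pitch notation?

The capo raises the open D♯3 by 1 semitone to E3; fretting 12 more gives D♯3 + 1 + 12 = D♯3 + 13 semitones = E4.

E4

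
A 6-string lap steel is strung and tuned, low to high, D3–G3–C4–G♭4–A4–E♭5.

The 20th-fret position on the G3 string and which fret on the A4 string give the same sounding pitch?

6

G3 at fret 20 is G3 + 20 semitones = E♭5.
The open A4 string is 14 semitones above the open G3, so the same pitch on the A4 string lies at fret 20 − 14 = 6.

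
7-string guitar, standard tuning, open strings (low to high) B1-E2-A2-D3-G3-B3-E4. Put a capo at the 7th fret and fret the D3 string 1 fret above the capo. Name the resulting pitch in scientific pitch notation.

The capo raises the open D3 by 7 semitones to A3; fretting 1 more gives D3 + 7 + 1 = D3 + 8 semitones = A♯3.

A♯3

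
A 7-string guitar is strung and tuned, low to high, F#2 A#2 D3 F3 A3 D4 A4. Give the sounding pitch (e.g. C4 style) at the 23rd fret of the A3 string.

A3 is MIDI 57. Adding 23 gives 80, which is G#5.
(Equivalently spelled Ab5.)

G#5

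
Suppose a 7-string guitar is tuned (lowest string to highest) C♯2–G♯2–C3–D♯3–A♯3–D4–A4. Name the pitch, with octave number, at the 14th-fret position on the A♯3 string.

A♯3 is MIDI 58. Adding 14 gives 72, which is C5.

C5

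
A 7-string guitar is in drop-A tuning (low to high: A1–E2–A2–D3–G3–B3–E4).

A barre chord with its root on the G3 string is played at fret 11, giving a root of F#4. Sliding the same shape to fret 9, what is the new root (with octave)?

Moving from fret 11 to fret 9 shifts the root by -2 semitones.
F#4 down 2 semitones is E4.

E4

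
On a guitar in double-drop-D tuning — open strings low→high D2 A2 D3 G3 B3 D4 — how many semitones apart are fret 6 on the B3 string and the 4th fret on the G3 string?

B3 at fret 6 → F4 (MIDI 65); G3 at fret 4 → B3 (MIDI 59).
65 − 59 = 6, so the two pitches are 6 semitones apart, with F4 the higher.

6 semitones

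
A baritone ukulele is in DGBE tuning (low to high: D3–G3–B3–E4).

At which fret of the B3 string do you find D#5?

16

D#5 is 16 semitones above the open B3 (B–C–C#–D–…–C#–D–D#), so it sits at fret 16.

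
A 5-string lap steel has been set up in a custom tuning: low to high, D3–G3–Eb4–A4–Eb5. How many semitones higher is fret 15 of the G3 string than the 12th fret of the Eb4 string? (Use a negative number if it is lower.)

-5 semitones

G3 at fret 15 → Bb4 (MIDI 70); Eb4 at fret 12 → Eb5 (MIDI 75).
70 − 75 = -5, so the two pitches are 5 semitones apart.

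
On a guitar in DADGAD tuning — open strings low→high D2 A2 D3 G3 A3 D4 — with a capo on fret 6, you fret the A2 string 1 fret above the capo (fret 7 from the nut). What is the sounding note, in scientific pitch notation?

E3

The capo raises the open A2 by 6 semitones to D♯3; fretting 1 more gives A2 + 6 + 1 = A2 + 7 semitones = E3.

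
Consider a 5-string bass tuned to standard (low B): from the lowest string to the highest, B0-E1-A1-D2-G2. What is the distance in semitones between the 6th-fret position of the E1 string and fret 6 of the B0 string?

5 semitones

E1 at fret 6 → A#1 (MIDI 34); B0 at fret 6 → F1 (MIDI 29).
34 − 29 = 5, so the two pitches are 5 semitones apart, with A#1 the higher.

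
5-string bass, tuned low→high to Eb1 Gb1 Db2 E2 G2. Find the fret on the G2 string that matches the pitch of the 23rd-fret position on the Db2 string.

Db2 at fret 23 is Db2 + 23 semitones = C4.
The open G2 string is 6 semitones above the open Db2, so the same pitch on the G2 string lies at fret 23 − 6 = 17.

17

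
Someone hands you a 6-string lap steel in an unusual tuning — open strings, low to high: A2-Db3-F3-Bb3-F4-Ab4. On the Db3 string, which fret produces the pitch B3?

B3 is 10 semitones above the open Db3 (Db–D–Eb–E–…–A–Bb–B), so it sits at fret 10.

10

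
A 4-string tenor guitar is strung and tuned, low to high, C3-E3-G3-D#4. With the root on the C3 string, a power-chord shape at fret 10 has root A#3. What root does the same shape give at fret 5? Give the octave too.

F3

Moving from fret 10 to fret 5 shifts the root by -5 semitones.
A#3 down 5 semitones is F3.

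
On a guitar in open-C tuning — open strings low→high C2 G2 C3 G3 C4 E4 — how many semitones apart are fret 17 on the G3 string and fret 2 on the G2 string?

G3 at fret 17 → C5 (MIDI 72); G2 at fret 2 → A2 (MIDI 45).
72 − 45 = 27, so the two pitches are 27 semitones apart, with C5 the higher.

27 semitones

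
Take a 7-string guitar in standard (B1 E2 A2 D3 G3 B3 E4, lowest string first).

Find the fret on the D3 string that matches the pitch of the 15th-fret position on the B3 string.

B3 at fret 15 is B3 + 15 semitones = D5.
The open D3 string is 9 semitones below the open B3, so the same pitch on the D3 string lies at fret 15 + 9 = 24.

24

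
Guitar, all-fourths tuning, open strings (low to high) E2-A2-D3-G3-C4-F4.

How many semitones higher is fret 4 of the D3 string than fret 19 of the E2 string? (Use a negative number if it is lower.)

-5 semitones

D3 at fret 4 → F♯3 (MIDI 54); E2 at fret 19 → B3 (MIDI 59).
54 − 59 = -5, so the two pitches are 5 semitones apart.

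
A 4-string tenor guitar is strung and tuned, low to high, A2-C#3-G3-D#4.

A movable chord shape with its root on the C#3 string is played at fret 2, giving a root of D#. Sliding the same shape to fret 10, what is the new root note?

Moving from fret 2 to fret 10 shifts the root by 8 semitones.
D# up 8 semitones is B.

B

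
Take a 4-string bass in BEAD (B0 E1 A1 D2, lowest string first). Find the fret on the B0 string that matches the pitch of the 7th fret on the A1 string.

A1 at fret 7 is A1 + 7 semitones = E2.
The open B0 string is 10 semitones below the open A1, so the same pitch on the B0 string lies at fret 7 + 10 = 17.

17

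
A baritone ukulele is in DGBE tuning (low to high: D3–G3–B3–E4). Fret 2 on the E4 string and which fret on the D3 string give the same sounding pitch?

Fret 2 on E4 is MIDI 64 + 2 = 66 (F#4). On the D3 string (open MIDI 50), that pitch is 66 − 50 = fret 16.

16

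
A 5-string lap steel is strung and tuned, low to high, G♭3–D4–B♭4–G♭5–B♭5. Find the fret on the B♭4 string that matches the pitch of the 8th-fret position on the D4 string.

0

D4 at fret 8 is D4 + 8 semitones = B♭4.
The open B♭4 string is 8 semitones above the open D4, so the same pitch on the B♭4 string lies at fret 8 − 8 = 0.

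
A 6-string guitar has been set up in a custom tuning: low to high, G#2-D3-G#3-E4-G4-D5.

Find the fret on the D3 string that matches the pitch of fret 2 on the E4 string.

16

E4 at fret 2 is E4 + 2 semitones = F#4.
The open D3 string is 14 semitones below the open E4, so the same pitch on the D3 string lies at fret 2 + 14 = 16.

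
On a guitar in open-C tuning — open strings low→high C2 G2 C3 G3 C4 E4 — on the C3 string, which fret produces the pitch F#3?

F#3 is 6 semitones above the open C3 (C–C#–D–D#–E–F–F#), so it sits at fret 6.

6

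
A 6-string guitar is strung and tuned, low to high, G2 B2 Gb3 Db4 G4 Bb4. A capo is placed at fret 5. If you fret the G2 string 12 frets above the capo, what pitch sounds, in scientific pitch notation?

The capo raises the open G2 by 5 semitones to C3; fretting 12 more gives G2 + 5 + 12 = G2 + 17 semitones = C4.

C4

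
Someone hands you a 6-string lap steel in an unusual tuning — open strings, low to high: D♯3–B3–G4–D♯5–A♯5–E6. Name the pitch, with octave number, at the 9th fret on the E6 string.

C♯7

E6 is MIDI 88. Adding 9 gives 97, which is C♯7.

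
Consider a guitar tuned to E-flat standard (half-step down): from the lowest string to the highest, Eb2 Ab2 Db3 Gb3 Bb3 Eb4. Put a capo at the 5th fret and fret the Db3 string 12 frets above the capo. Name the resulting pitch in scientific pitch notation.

Gb4

The capo raises the open Db3 by 5 semitones to Gb3; fretting 12 more gives Db3 + 5 + 12 = Db3 + 17 semitones = Gb4.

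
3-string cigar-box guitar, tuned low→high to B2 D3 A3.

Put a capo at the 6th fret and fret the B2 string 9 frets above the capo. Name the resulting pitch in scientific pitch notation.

D4

The capo raises the open B2 by 6 semitones to F3; fretting 9 more gives B2 + 6 + 9 = B2 + 15 semitones = D4.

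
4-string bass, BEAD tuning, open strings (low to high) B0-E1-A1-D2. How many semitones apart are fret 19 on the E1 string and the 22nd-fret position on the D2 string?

E1 at fret 19 → B2 (MIDI 47); D2 at fret 22 → C4 (MIDI 60).
47 − 60 = -13, so the two pitches are 13 semitones apart, with C4 the higher.

13 semitones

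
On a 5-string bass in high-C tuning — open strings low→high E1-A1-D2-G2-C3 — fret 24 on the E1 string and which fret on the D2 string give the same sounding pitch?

E1 at fret 24 is E1 + 24 semitones = E3.
The open D2 string is 10 semitones above the open E1, so the same pitch on the D2 string lies at fret 24 − 10 = 14.

14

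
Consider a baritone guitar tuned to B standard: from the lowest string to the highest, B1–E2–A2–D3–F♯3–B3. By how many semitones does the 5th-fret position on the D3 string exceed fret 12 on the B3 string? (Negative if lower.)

-16 semitones

D3 at fret 5 → G3 (MIDI 55); B3 at fret 12 → B4 (MIDI 71).
55 − 71 = -16, so the two pitches are 16 semitones apart.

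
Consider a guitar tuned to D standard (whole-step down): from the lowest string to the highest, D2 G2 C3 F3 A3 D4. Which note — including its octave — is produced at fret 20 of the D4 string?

A#5

The open D4 string plus 20 semitones: D–D#–E–F–…–G#–A–A#.
The walk passes from B into C once, so the octave number goes from 4 to 5.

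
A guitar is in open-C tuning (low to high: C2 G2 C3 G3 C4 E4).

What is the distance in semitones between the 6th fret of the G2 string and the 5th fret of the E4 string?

G2 at fret 6 → C#3 (MIDI 49); E4 at fret 5 → A4 (MIDI 69).
49 − 69 = -20, so the two pitches are 20 semitones apart, with A4 the higher.

20 semitones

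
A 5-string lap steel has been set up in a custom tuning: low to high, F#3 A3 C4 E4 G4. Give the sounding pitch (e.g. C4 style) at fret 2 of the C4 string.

Each fret is one semitone, so C4 + 2 = D4.

D4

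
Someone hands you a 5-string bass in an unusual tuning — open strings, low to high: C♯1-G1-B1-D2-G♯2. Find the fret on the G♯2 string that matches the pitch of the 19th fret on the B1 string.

Fret 19 on B1 is MIDI 35 + 19 = 54 (F♯3). On the G♯2 string (open MIDI 44), that pitch is 54 − 44 = fret 10.

10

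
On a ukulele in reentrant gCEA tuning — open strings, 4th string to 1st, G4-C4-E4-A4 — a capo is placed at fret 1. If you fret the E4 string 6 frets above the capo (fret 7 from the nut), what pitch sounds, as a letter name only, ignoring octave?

B

The capo raises the open E4 by 1 semitone to F4; fretting 6 more gives E4 + 1 + 6 = E4 + 7 semitones, landing on B.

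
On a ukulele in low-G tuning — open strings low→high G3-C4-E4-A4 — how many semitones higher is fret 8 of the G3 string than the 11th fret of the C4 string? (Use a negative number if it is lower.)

G3 at fret 8 → D#4 (MIDI 63); C4 at fret 11 → B4 (MIDI 71).
63 − 71 = -8, so the two pitches are 8 semitones apart.

-8 semitones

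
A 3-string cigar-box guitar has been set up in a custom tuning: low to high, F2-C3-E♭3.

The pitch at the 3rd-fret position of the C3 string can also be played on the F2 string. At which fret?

10

C3 at fret 3 is C3 + 3 semitones = E♭3.
The open F2 string is 7 semitones below the open C3, so the same pitch on the F2 string lies at fret 3 + 7 = 10.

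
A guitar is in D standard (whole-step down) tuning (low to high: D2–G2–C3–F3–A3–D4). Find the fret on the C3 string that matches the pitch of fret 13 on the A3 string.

22

Fret 13 on A3 is MIDI 57 + 13 = 70 (A#4). On the C3 string (open MIDI 48), that pitch is 70 − 48 = fret 22.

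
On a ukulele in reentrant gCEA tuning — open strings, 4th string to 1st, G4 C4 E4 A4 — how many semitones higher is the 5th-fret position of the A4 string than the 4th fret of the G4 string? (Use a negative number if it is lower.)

3 semitones

A4 at fret 5 → D5 (MIDI 74); G4 at fret 4 → B4 (MIDI 71).
74 − 71 = 3, so the two pitches are 3 semitones apart.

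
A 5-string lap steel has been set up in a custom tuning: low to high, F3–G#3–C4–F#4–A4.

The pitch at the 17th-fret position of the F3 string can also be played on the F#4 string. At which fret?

F3 at fret 17 is F3 + 17 semitones = A#4.
The open F#4 string is 13 semitones above the open F3, so the same pitch on the F#4 string lies at fret 17 − 13 = 4.

4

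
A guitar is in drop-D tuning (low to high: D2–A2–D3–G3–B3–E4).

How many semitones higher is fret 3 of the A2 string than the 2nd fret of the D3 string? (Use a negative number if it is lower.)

A2 at fret 3 → C3 (MIDI 48); D3 at fret 2 → E3 (MIDI 52).
48 − 52 = -4, so the two pitches are 4 semitones apart.

-4 semitones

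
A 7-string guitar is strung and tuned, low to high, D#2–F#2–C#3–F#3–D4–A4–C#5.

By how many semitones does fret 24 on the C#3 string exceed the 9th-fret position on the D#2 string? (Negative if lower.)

25 semitones

C#3 at fret 24 → C#5 (MIDI 73); D#2 at fret 9 → C3 (MIDI 48).
73 − 48 = 25, so the two pitches are 25 semitones apart.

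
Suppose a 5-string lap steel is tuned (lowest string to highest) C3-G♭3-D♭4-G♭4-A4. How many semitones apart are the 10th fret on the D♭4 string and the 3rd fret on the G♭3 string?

D♭4 at fret 10 → B4 (MIDI 71); G♭3 at fret 3 → A3 (MIDI 57).
71 − 57 = 14, so the two pitches are 14 semitones apart, with B4 the higher.

14 semitones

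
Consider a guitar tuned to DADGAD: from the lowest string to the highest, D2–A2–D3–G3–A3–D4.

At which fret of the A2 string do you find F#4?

21

F#4 is 21 semitones above the open A2 (A–A#–B–C–…–E–F–F#), so it sits at fret 21.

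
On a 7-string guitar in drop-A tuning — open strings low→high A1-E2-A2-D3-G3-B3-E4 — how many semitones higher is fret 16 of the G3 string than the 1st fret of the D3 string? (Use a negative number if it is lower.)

20 semitones

G3 at fret 16 → B4 (MIDI 71); D3 at fret 1 → D♯3 (MIDI 51).
71 − 51 = 20, so the two pitches are 20 semitones apart.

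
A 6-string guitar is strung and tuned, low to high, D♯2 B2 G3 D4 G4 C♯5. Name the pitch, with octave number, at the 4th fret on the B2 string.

D♯3

B2 is MIDI 47. Adding 4 gives 51, which is D♯3.
(Equivalently spelled E♭3.)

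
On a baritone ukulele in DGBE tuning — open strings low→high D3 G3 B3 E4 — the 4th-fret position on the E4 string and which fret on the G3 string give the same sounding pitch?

13

Fret 4 on E4 is MIDI 64 + 4 = 68 (G♯4). On the G3 string (open MIDI 55), that pitch is 68 − 55 = fret 13.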